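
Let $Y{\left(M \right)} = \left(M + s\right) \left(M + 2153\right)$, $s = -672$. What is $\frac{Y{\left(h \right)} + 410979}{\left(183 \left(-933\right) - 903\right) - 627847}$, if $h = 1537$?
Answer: $- \frac{3602829}{799489} \approx -4.5064$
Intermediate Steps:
$Y{\left(M \right)} = \left(-672 + M\right) \left(2153 + M\right)$ ($Y{\left(M \right)} = \left(M - 672\right) \left(M + 2153\right) = \left(-672 + M\right) \left(2153 + M\right)$)
$\frac{Y{\left(h \right)} + 410979}{\left(183 \left(-933\right) - 903\right) - 627847} = \frac{\left(-1446816 + 1537^{2} + 1481 \cdot 1537\right) + 410979}{\left(183 \left(-933\right) - 903\right) - 627847} = \frac{\left(-1446816 + 2362369 + 2276297\right) + 410979}{\left(-170739 - 903\right) - 627847} = \frac{3191850 + 410979}{-171642 - 627847} = \frac{3602829}{-799489} = 3602829 \left(- \frac{1}{799489}\right) = - \frac{3602829}{799489}$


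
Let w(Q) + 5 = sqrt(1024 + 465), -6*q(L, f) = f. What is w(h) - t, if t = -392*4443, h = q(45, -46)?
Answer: 1741651 + sqrt(1489) ≈ 1.7417e+6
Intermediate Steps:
q(L, f) = -f/6
h = 23/3 (h = -1/6*(-46) = 23/3 ≈ 7.6667)
w(Q) = -5 + sqrt(1489) (w(Q) = -5 + sqrt(1024 + 465) = -5 + sqrt(1489))
t = -1741656
w(h) - t = (-5 + sqrt(1489)) - 1*(-1741656) = (-5 + sqrt(1489)) + 1741656 = 1741651 + sqrt(1489)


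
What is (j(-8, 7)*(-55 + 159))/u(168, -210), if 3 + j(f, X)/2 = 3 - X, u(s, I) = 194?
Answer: -728/97 ≈ -7.5052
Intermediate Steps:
j(f, X) = -2*X (j(f, X) = -6 + 2*(3 - X) = -6 + (6 - 2*X) = -2*X)
(j(-8, 7)*(-55 + 159))/u(168, -210) = ((-2*7)*(-55 + 159))/194 = -14*104*(1/194) = -1456*1/194 = -728/97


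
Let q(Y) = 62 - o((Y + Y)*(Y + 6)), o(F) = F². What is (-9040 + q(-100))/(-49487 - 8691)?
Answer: 176724489/29089 ≈ 6075.3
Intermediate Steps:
q(Y) = 62 - 4*Y²*(6 + Y)² (q(Y) = 62 - ((Y + Y)*(Y + 6))² = 62 - ((2*Y)*(6 + Y))² = 62 - (2*Y*(6 + Y))² = 62 - 4*Y²*(6 + Y)²)
(-9040 + q(-100))/(-49487 - 8691) = (-9040 + (62 - 4*(-100)²*(6 - 100)²))/(-49487 - 8691) = (-9040 + (62 - 4*10000*(-94)²))/(-58178) = (-9040 + (62 - 4*10000*8836))*(-1/58178) = (-9040 + (62 - 353440000))*(-1/58178) = (-9040 - 353439938)*(-1/58178) = -353448978*(-1/58178) = 176724489/29089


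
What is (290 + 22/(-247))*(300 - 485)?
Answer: -13247480/247 ≈ -53634.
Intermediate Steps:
(290 + 22/(-247))*(300 - 485) = (290 + 22*(-1/247))*(-185) = (290 - 22/247)*(-185) = (71608/247)*(-185) = -13247480/247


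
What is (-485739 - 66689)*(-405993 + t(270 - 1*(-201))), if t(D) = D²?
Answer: 101730721056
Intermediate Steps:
(-485739 - 66689)*(-405993 + t(270 - 1*(-201))) = (-485739 - 66689)*(-405993 + (270 - 1*(-201))²) = -552428*(-405993 + (270 + 201)²) = -552428*(-405993 + 471²) = -552428*(-405993 + 221841) = -552428*(-184152) = 101730721056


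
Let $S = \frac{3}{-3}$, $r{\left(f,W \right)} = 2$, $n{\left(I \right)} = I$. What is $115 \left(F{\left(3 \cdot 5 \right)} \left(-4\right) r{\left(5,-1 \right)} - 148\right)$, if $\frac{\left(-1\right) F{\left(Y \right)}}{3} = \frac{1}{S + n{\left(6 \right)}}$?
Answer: $-16468$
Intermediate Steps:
$S = -1$ ($S = 3 \left(- \frac{1}{3}\right) = -1$)
$F{\left(Y \right)} = - \frac{3}{5}$ ($F{\left(Y \right)} = - \frac{3}{-1 + 6} = - \frac{3}{5}$)
$115 \left(F{\left(3 \cdot 5 \right)} \left(-4\right) r{\left(5,-1 \right)} - 148\right) = 115 \left(\left(- \frac{3}{5}\right) \left(-4\right) 2 - 148\right) = 115 \left(\frac{12}{5} \cdot 2 - 148\right) = 115 \left(\frac{24}{5} - 148\right) = 115 \left(- \frac{716}{5}\right) = -16468$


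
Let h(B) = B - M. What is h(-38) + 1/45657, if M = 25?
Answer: -2876390/45657 ≈ -63.000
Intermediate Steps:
h(B) = -25 + B (h(B) = B - 1*25 = B - 25 = -25 + B)
h(-38) + 1/45657 = (-25 - 38) + 1/45657 = -63 + 1/45657 = -2876390/45657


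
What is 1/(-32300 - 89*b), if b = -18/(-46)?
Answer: -23/743701 ≈ -3.0926e-5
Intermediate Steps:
b = 9/23 (b = -18*(-1/46) = 9/23 ≈ 0.39130)
1/(-32300 - 89*b) = 1/(-32300 - 89*9/23) = 1/(-32300 - 801/23) = 1/(-743701/23) = -23/743701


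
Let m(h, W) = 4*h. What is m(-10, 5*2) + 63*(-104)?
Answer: -6592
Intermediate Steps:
m(-10, 5*2) + 63*(-104) = 4*(-10) + 63*(-104) = -40 - 6552 = -6592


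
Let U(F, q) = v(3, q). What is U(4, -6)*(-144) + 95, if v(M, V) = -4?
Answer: 671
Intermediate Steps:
U(F, q) = -4
U(4, -6)*(-144) + 95 = -4*(-144) + 95 = 576 + 95 = 671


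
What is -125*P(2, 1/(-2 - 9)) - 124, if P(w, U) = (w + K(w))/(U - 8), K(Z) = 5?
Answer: -1411/89 ≈ -15.854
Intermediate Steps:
P(w, U) = (5 + w)/(-8 + U) (P(w, U) = (w + 5)/(U - 8) = (5 + w)/(-8 + U))
-125*P(2, 1/(-2 - 9)) - 124 = -125*(5 + 2)/(-8 + 1/(-2 - 9)) - 124 = -125*7/(-8 + 1/(-11)) - 124 = -125*7/(-8 - 1/11) - 124 = -125*7/(-89/11) - 124 = -(-1375)*7/89 - 124 = -125*(-77/89) - 124 = 9625/89 - 124 = -1411/89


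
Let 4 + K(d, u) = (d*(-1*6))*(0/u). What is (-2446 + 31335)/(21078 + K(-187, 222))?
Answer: 28889/21074 ≈ 1.3708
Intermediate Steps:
K(d, u) = -4 (K(d, u) = -4 + (d*(-1*6))*(0/u) = -4 + (d*(-6))*0 = -4 - 6*d*0 = -4 + 0 = -4)
(-2446 + 31335)/(21078 + K(-187, 222)) = (-2446 + 31335)/(21078 - 4) = 28889/21074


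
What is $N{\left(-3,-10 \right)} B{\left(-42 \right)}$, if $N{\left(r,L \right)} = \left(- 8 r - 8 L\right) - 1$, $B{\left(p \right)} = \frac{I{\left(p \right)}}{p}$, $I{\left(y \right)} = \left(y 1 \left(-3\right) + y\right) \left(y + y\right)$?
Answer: $17304$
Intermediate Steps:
$I{\left(y \right)} = - 4 y^{2}$ ($I{\left(y \right)} = \left(y \left(-3\right) + y\right) 2 y = \left(- 3 y + y\right) 2 y = - 2 y 2 y = - 4 y^{2}$)
$B{\left(p \right)} = - 4 p$ ($B{\left(p \right)} = \frac{\left(-4\right) p^{2}}{p} = - 4 p$)
$N{\left(r,L \right)} = -1 - 8 L - 8 r$ ($N{\left(r,L \right)} = \left(- 8 L - 8 r\right) - 1 = -1 - 8 L - 8 r$)
$N{\left(-3,-10 \right)} B{\left(-42 \right)} = \left(-1 - -80 - -24\right) \left(\left(-4\right) \left(-42\right)\right) = \left(-1 + 80 + 24\right) 168 = 103 \cdot 168 = 17304$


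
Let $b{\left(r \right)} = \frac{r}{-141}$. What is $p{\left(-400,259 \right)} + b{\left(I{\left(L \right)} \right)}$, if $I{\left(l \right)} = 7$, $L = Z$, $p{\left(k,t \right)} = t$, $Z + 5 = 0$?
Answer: $\frac{36512}{141} \approx 258.95$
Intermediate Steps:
$Z = -5$ ($Z = -5 + 0 = -5$)
$L = -5$
$b{\left(r \right)} = - \frac{r}{141}$ ($b{\left(r \right)} = r \left(- \frac{1}{141}\right) = - \frac{r}{141}$)
$p{\left(-400,259 \right)} + b{\left(I{\left(L \right)} \right)} = 259 - \frac{7}{141} = \frac{36512}{141}$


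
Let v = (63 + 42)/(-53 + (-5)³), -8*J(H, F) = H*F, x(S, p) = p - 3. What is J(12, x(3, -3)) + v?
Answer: 1497/178 ≈ 8.4101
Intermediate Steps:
x(S, p) = -3 + p
J(H, F) = -F*H/8 (J(H, F) = -H*F/8 = -F*H/8)
v = -105/178 (v = 105/(-53 - 125) = 105/(-178) = 105*(-1/178) = -105/178 ≈ -0.58989)
J(12, x(3, -3)) + v = -⅛*(-3 - 3)*12 - 105/178 = -⅛*(-6)*12 - 105/178 = 9 - 105/178 = 1497/178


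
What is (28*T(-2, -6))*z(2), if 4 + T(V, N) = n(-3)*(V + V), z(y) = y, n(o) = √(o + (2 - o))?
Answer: -224 - 224*√2 ≈ -540.78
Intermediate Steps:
n(o) = √2
T(V, N) = -4 + 2*V*√2 (T(V, N) = -4 + √2*(V + V) = -4 + √2*(2*V) = -4 + 2*V*√2)
(28*T(-2, -6))*z(2) = (28*(-4 + 2*(-2)*√2))*2 = (28*(-4 - 4*√2))*2 = (-112 - 112*√2)*2 = -224 - 224*√2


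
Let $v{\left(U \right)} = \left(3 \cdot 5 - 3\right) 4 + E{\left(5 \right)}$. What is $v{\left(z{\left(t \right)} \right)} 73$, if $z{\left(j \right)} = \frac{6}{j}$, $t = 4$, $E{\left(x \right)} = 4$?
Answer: $3796$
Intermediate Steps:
$v{\left(U \right)} = 52$ ($v{\left(U \right)} = \left(3 \cdot 5 - 3\right) 4 + 4 = \left(15 - 3\right) 4 + 4 = 12 \cdot 4 + 4 = 48 + 4 = 52$)
$v{\left(z{\left(t \right)} \right)} 73 = 52 \cdot 73 = 3796$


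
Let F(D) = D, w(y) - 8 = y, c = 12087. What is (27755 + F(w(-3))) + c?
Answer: 39847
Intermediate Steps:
w(y) = 8 + y
(27755 + F(w(-3))) + c = (27755 + (8 - 3)) + 12087 = (27755 + 5) + 12087 = 27760 + 12087 = 39847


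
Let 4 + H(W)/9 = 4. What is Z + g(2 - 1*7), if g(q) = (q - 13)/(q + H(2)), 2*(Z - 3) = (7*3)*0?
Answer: 33/5 ≈ 6.6000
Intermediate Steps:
H(W) = 0 (H(W) = -36 + 9*4 = -36 + 36 = 0)
Z = 3 (Z = 3 + ((7*3)*0)/2 = 3 + (21*0)/2 = 3 + (½)*0 = 3 + 0 = 3)
g(q) = (-13 + q)/q (g(q) = (q - 13)/(q + 0) = (-13 + q)/q)
Z + g(2 - 1*7) = 3 + (-13 + (2 - 1*7))/(2 - 1*7) = 3 + (-13 + (2 - 7))/(2 - 7) = 3 + (-13 - 5)/(-5) = 3 - ⅕*(-18) = 3 + 18/5 = 33/5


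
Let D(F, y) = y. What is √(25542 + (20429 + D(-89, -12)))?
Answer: √45959 ≈ 214.38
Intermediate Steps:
√(25542 + (20429 + D(-89, -12))) = √(25542 + (20429 - 12)) = √(25542 + 20417) = √45959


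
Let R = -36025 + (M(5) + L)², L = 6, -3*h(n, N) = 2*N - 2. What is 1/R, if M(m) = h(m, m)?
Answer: -9/324125 ≈ -2.7767e-5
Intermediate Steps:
h(n, N) = ⅔ - 2*N/3 (h(n, N) = -(2*N - 2)/3 = -(-2 + 2*N)/3 = ⅔ - 2*N/3)
M(m) = ⅔ - 2*m/3
R = -324125/9 (R = -36025 + ((⅔ - ⅔*5) + 6)² = -36025 + ((⅔ - 10/3) + 6)² = -36025 + (-8/3 + 6)² = -36025 + (10/3)² = -36025 + 100/9 = -324125/9 ≈ -36014.)
1/R = 1/(-324125/9) = -9/324125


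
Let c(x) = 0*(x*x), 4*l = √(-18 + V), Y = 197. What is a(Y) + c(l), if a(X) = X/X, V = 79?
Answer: 1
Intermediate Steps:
a(X) = 1
l = √61/4 (l = √(-18 + 79)/4 = √61/4 ≈ 1.9526)
c(x) = 0 (c(x) = 0*x² = 0)
a(Y) + c(l) = 1 + 0 = 1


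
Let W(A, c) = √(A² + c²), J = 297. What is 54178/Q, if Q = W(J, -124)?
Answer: 54178*√103585/103585 ≈ 168.33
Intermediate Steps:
Q = √103585 (Q = √(297² + (-124)²) = √(88209 + 15376) = √103585 ≈ 321.85)
54178/Q = 54178/(√103585) = 54178*(√103585/103585) = 54178*√103585/103585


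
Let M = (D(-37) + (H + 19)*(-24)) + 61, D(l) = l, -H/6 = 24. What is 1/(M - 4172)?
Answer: -1/1148 ≈ -0.00087108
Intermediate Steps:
H = -144 (H = -6*24 = -144)
M = 3024 (M = (-37 + (-144 + 19)*(-24)) + 61 = (-37 - 125*(-24)) + 61 = (-37 + 3000) + 61 = 2963 + 61 = 3024)
1/(M - 4172) = 1/(3024 - 4172) = 1/(-1148) = -1/1148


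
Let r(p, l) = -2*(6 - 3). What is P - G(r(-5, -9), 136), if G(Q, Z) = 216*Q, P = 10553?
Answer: 11849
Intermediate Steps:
r(p, l) = -6 (r(p, l) = -2*3 = -6)
P - G(r(-5, -9), 136) = 10553 - 216*(-6) = 10553 - 1*(-1296) = 10553 + 1296 = 11849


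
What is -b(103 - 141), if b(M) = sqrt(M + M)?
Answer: -2*I*sqrt(19) ≈ -8.7178*I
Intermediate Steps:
b(M) = sqrt(2)*sqrt(M) (b(M) = sqrt(2*M) = sqrt(2)*sqrt(M))
-b(103 - 141) = -sqrt(2)*sqrt(103 - 141) = -sqrt(2)*sqrt(-38) = -sqrt(2)*I*sqrt(38) = -2*I*sqrt(19)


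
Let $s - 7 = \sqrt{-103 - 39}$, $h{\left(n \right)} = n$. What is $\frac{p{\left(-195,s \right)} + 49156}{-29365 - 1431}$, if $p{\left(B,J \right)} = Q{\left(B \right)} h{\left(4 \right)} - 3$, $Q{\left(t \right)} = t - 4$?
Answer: $- \frac{48357}{30796} \approx -1.5702$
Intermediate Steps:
$Q{\left(t \right)} = -4 + t$
$s = 7 + i \sqrt{142}$ ($s = 7 + \sqrt{-103 - 39} = 7 + \sqrt{-142} = 7 + i \sqrt{142} \approx 7.0 + 11.916 i$)
$p{\left(B,J \right)} = -19 + 4 B$ ($p{\left(B,J \right)} = \left(-4 + B\right) 4 - 3 = \left(-16 + 4 B\right) - 3 = -19 + 4 B$)
$\frac{p{\left(-195,s \right)} + 49156}{-29365 - 1431} = \frac{\left(-19 + 4 \left(-195\right)\right) + 49156}{-29365 - 1431} = \frac{\left(-19 - 780\right) + 49156}{-30796} = \left(-799 + 49156\right) \left(- \frac{1}{30796}\right) = 48357 \left(- \frac{1}{30796}\right) = - \frac{48357}{30796}$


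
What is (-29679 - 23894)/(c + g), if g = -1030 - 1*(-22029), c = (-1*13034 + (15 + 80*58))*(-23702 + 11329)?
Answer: -53573/103694366 ≈ -0.00051664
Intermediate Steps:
c = 103673367 (c = (-13034 + (15 + 4640))*(-12373) = (-13034 + 4655)*(-12373) = -8379*(-12373) = 103673367)
g = 20999 (g = -1030 + 22029 = 20999)
(-29679 - 23894)/(c + g) = (-29679 - 23894)/(103673367 + 20999) = -53573/103694366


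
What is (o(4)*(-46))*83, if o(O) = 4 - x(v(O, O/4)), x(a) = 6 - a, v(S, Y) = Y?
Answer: 3818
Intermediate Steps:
o(O) = -2 + O/4 (o(O) = 4 - (6 - O/4) = 4 + (-6 + O/4) = -2 + O/4)
(o(4)*(-46))*83 = ((-2 + (¼)*4)*(-46))*83 = ((-2 + 1)*(-46))*83 = -1*(-46)*83 = 46*83 = 3818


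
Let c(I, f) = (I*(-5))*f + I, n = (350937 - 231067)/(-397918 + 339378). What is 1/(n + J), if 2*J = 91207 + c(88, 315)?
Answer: -2927/69236861 ≈ -4.2275e-5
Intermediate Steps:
n = -11987/5854 (n = 119870/(-58540) = 119870*(-1/58540) = -11987/5854 ≈ -2.0477)
c(I, f) = I - 5*I*f (c(I, f) = (-5*I)*f + I = -5*I*f + I = I - 5*I*f)
J = -47305/2 (J = (91207 + 88*(1 - 5*315))/2 = (91207 + 88*(1 - 1575))/2 = (91207 + 88*(-1574))/2 = (91207 - 138512)/2 = (1/2)*(-47305) = -47305/2 ≈ -23653.)
1/(n + J) = 1/(-11987/5854 - 47305/2) = 1/(-69236861/2927) = -2927/69236861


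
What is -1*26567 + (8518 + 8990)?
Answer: -9059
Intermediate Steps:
-1*26567 + (8518 + 8990) = -26567 + 17508 = -9059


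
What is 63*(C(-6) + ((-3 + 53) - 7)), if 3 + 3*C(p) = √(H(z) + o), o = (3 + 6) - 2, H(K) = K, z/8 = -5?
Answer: 2646 + 21*I*√33 ≈ 2646.0 + 120.64*I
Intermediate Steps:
z = -40 (z = 8*(-5) = -40)
o = 7 (o = 9 - 2 = 7)
C(p) = -1 + I*√33/3 (C(p) = -1 + √(-40 + 7)/3 = -1 + √(-33)/3 = -1 + (I*√33)/3 = -1 + I*√33/3)
63*(C(-6) + ((-3 + 53) - 7)) = 63*((-1 + I*√33/3) + ((-3 + 53) - 7)) = 63*((-1 + I*√33/3) + (50 - 7)) = 63*((-1 + I*√33/3) + 43) = 63*(42 + I*√33/3) = 2646 + 21*I*√33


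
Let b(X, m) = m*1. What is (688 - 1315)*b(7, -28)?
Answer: 17556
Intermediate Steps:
b(X, m) = m
(688 - 1315)*b(7, -28) = (688 - 1315)*(-28) = -627*(-28) = 17556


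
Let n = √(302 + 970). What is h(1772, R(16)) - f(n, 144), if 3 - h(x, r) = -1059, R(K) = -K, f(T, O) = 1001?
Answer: 61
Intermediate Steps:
n = 2*√318 (n = √1272 = 2*√318 ≈ 35.665)
h(x, r) = 1062 (h(x, r) = 3 - 1*(-1059) = 3 + 1059 = 1062)
h(1772, R(16)) - f(n, 144) = 1062 - 1*1001 = 1062 - 1001 = 61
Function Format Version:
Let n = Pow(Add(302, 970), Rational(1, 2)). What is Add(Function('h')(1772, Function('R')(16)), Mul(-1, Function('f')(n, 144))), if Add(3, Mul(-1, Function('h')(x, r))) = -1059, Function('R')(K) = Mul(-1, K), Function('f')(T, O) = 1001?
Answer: 61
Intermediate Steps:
n = Mul(2, Pow(318, Rational(1, 2))) (n = Pow(1272, Rational(1, 2)) = Mul(2, Pow(318, Rational(1, 2))) ≈ 35.665)
Function('h')(x, r) = 1062 (Function('h')(x, r) = Add(3, Mul(-1, -1059)) = Add(3, 1059) = 1062)
Add(Function('h')(1772, Function('R')(16)), Mul(-1, Function('f')(n, 144))) = Add(1062, Mul(-1, 1001)) = Add(1062, -1001) = 61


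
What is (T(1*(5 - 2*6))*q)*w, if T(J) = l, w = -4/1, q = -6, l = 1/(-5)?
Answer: -24/5 ≈ -4.8000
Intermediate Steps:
l = -⅕ ≈ -0.20000
w = -4 (w = -4*1 = -4)
T(J) = -⅕
(T(1*(5 - 2*6))*q)*w = -⅕*(-6)*(-4) = (6/5)*(-4) = -24/5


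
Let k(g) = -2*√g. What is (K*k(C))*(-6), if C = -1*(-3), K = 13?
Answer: 156*√3 ≈ 270.20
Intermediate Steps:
C = 3
(K*k(C))*(-6) = (13*(-2*√3))*(-6) = -26*√3*(-6) = 156*√3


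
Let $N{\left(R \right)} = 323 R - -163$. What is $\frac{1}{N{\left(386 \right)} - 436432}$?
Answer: $- \frac{1}{311591} \approx -3.2093 \cdot 10^{-6}$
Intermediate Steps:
$N{\left(R \right)} = 163 + 323 R$ ($N{\left(R \right)} = 323 R + 163 = 163 + 323 R$)
$\frac{1}{N{\left(386 \right)} - 436432} = \frac{1}{\left(163 + 323 \cdot 386\right) - 436432} = \frac{1}{\left(163 + 124678\right) - 436432} = \frac{1}{124841 - 436432} = \frac{1}{-311591} = - \frac{1}{311591}$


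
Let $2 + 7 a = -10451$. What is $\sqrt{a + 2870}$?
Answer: $\frac{\sqrt{67459}}{7} \approx 37.104$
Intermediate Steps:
$a = - \frac{10453}{7}$ ($a = - \frac{2}{7} + \frac{1}{7} \left(-10451\right) = - \frac{2}{7} - 1493 = - \frac{10453}{7} \approx -1493.3$)
$\sqrt{a + 2870} = \sqrt{- \frac{10453}{7} + 2870} = \sqrt{\frac{9637}{7}} = \frac{\sqrt{67459}}{7}$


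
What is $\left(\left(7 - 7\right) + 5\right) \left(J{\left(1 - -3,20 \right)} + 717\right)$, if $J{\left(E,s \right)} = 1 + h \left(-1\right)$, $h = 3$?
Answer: $3575$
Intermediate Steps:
$J{\left(E,s \right)} = -2$ ($J{\left(E,s \right)} = 1 + 3 \left(-1\right) = 1 - 3 = -2$)
$\left(\left(7 - 7\right) + 5\right) \left(J{\left(1 - -3,20 \right)} + 717\right) = \left(\left(7 - 7\right) + 5\right) \left(-2 + 717\right) = \left(0 + 5\right) 715 = 5 \cdot 715 = 3575$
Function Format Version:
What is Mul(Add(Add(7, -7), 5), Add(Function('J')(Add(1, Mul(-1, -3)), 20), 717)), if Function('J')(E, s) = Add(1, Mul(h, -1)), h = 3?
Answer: 3575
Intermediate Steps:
Function('J')(E, s) = -2 (Function('J')(E, s) = Add(1, Mul(3, -1)) = Add(1, -3) = -2)
Mul(Add(Add(7, -7), 5), Add(Function('J')(Add(1, Mul(-1, -3)), 20), 717)) = Mul(Add(Add(7, -7), 5), Add(-2, 717)) = Mul(Add(0, 5), 715) = Mul(5, 715) = 3575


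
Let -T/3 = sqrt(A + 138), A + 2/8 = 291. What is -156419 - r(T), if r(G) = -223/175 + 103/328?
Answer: -8978395481/57400 ≈ -1.5642e+5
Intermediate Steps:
A = 1163/4 (A = -1/4 + 291 = 1163/4 ≈ 290.75)
T = -21*sqrt(35)/2 (T = -3*sqrt(1163/4 + 138) = -21*sqrt(35)/2 ≈ -62.119)
r(G) = -55119/57400 (r(G) = -223*1/175 + 103*(1/328) = -223/175 + 103/328 = -55119/57400)
-156419 - r(T) = -156419 - 1*(-55119/57400) = -156419 + 55119/57400 = -8978395481/57400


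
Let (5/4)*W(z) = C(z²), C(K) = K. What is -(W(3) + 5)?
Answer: -61/5 ≈ -12.200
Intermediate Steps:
W(z) = 4*z²/5
-(W(3) + 5) = -((⅘)*3² + 5) = -((⅘)*9 + 5) = -(36/5 + 5) = -1*61/5 = -61/5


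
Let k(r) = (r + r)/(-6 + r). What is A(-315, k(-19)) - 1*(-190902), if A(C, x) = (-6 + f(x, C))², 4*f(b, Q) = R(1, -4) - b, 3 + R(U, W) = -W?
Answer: 1909395769/10000 ≈ 1.9094e+5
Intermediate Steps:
R(U, W) = -3 - W
f(b, Q) = ¼ - b/4 (f(b, Q) = ((-3 - 1*(-4)) - b)/4 = ((-3 + 4) - b)/4 = (1 - b)/4 = ¼ - b/4)
k(r) = 2*r/(-6 + r) (k(r) = (2*r)/(-6 + r) = 2*r/(-6 + r))
A(C, x) = (-23/4 - x/4)² (A(C, x) = (-6 + (¼ - x/4))² = (-23/4 - x/4)²)
A(-315, k(-19)) - 1*(-190902) = (23 + 2*(-19)/(-6 - 19))²/16 - 1*(-190902) = (23 + 2*(-19)/(-25))²/16 + 190902 = (23 + 2*(-19)*(-1/25))²/16 + 190902 = (23 + 38/25)²/16 + 190902 = (613/25)²/16 + 190902 = (1/16)*(375769/625) + 190902 = 375769/10000 + 190902 = 1909395769/10000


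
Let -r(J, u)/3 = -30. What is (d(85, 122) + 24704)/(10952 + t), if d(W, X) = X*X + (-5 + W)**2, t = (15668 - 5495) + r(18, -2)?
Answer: 45988/21215 ≈ 2.1677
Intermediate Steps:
r(J, u) = 90 (r(J, u) = -3*(-30) = 90)
t = 10263 (t = (15668 - 5495) + 90 = 10173 + 90 = 10263)
d(W, X) = X**2 + (-5 + W)**2
(d(85, 122) + 24704)/(10952 + t) = ((122**2 + (-5 + 85)**2) + 24704)/(10952 + 10263) = ((14884 + 80**2) + 24704)/21215 = ((14884 + 6400) + 24704)*(1/21215) = (21284 + 24704)*(1/21215) = 45988*(1/21215) = 45988/21215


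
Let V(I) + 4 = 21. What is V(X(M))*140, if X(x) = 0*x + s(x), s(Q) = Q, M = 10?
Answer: 2380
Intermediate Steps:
X(x) = x (X(x) = 0*x + x = 0 + x = x)
V(I) = 17 (V(I) = -4 + 21 = 17)
V(X(M))*140 = 17*140 = 2380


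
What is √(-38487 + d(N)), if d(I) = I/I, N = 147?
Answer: I*√38486 ≈ 196.18*I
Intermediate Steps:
d(I) = 1
√(-38487 + d(N)) = √(-38487 + 1) = √(-38486) = I*√38486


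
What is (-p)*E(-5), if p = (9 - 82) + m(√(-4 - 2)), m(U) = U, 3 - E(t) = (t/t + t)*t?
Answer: -1241 + 17*I*√6 ≈ -1241.0 + 41.641*I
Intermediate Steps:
E(t) = 3 - t*(1 + t) (E(t) = 3 - (t/t + t)*t = 3 - (1 + t)*t = 3 - t*(1 + t))
p = -73 + I*√6 (p = (9 - 82) + √(-4 - 2) = -73 + √(-6) = -73 + I*√6 ≈ -73.0 + 2.4495*I)
(-p)*E(-5) = (-(-73 + I*√6))*(3 - 1*(-5) - 1*(-5)²) = (73 - I*√6)*(3 + 5 - 1*25) = (73 - I*√6)*(3 + 5 - 25) = (73 - I*√6)*(-17) = -1241 + 17*I*√6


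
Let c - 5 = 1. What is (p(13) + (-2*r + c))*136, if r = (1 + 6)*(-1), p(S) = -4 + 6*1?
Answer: 2992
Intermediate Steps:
c = 6 (c = 5 + 1 = 6)
p(S) = 2 (p(S) = -4 + 6 = 2)
r = -7 (r = 7*(-1) = -7)
(p(13) + (-2*r + c))*136 = (2 + (-2*(-7) + 6))*136 = (2 + (14 + 6))*136 = (2 + 20)*136 = 22*136 = 2992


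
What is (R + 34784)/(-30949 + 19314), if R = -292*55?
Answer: -18724/11635 ≈ -1.6093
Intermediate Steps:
R = -16060
(R + 34784)/(-30949 + 19314) = (-16060 + 34784)/(-30949 + 19314) = 18724/(-11635) = 18724*(-1/11635) = -18724/11635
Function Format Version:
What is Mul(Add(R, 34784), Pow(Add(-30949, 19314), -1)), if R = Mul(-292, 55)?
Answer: Rational(-18724, 11635) ≈ -1.6093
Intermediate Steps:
R = -16060
Mul(Add(R, 34784), Pow(Add(-30949, 19314), -1)) = Mul(Add(-16060, 34784), Pow(Add(-30949, 19314), -1)) = Mul(18724, Pow(-11635, -1)) = Mul(18724, Rational(-1, 11635)) = Rational(-18724, 11635)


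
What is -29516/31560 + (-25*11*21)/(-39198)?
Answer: -20306441/25772685 ≈ -0.78791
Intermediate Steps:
-29516/31560 + (-25*11*21)/(-39198) = -29516*1/31560 - 275*21*(-1/39198) = -7379/7890 - 5775*(-1/39198) = -7379/7890 + 1925/13066 = -20306441/25772685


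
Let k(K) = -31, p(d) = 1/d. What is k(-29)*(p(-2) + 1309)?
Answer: -81127/2 ≈ -40564.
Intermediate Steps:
k(-29)*(p(-2) + 1309) = -31*(1/(-2) + 1309) = -31*(-½ + 1309) = -31*2617/2 = -81127/2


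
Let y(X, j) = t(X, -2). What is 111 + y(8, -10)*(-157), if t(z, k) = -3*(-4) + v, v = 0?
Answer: -1773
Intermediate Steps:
t(z, k) = 12 (t(z, k) = -3*(-4) + 0 = 12 + 0 = 12)
y(X, j) = 12
111 + y(8, -10)*(-157) = 111 + 12*(-157) = 111 - 1884 = -1773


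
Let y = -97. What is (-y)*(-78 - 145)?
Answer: -21631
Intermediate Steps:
(-y)*(-78 - 145) = (-1*(-97))*(-78 - 145) = 97*(-223) = -21631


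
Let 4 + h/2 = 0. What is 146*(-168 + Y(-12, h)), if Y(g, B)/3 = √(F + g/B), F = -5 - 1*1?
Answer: -24528 + 657*I*√2 ≈ -24528.0 + 929.14*I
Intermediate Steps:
F = -6 (F = -5 - 1 = -6)
h = -8 (h = -8 + 2*0 = -8 + 0 = -8)
Y(g, B) = 3*√(-6 + g/B)
146*(-168 + Y(-12, h)) = 146*(-168 + 3*√(-6 - 12/(-8))) = 146*(-168 + 3*√(-6 - 12*(-⅛))) = 146*(-168 + 3*√(-6 + 3/2)) = 146*(-168 + 3*√(-9/2)) = 146*(-168 + 3*(3*I*√2/2)) = 146*(-168 + 9*I*√2/2) = -24528 + 657*I*√2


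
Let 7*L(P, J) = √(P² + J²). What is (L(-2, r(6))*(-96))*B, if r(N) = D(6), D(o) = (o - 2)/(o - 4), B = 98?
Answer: -2688*√2 ≈ -3801.4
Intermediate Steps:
D(o) = (-2 + o)/(-4 + o)
r(N) = 2 (r(N) = (-2 + 6)/(-4 + 6) = 4/2 = (½)*4 = 2)
L(P, J) = √(J² + P²)/7 (L(P, J) = √(P² + J²)/7 = √(J² + P²)/7)
(L(-2, r(6))*(-96))*B = ((√(2² + (-2)²)/7)*(-96))*98 = ((√(4 + 4)/7)*(-96))*98 = ((√8/7)*(-96))*98 = (((2*√2)/7)*(-96))*98 = ((2*√2/7)*(-96))*98 = -192*√2/7*98 = -2688*√2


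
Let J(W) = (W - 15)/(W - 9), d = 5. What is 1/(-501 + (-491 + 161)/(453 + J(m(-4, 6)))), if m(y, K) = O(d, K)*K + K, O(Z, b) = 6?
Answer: -832/417437 ≈ -0.0019931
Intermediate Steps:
m(y, K) = 7*K (m(y, K) = 6*K + K = 7*K)
J(W) = (-15 + W)/(-9 + W)
1/(-501 + (-491 + 161)/(453 + J(m(-4, 6)))) = 1/(-501 + (-491 + 161)/(453 + (-15 + 7*6)/(-9 + 7*6))) = 1/(-501 - 330/(453 + (-15 + 42)/(-9 + 42))) = 1/(-501 - 330/(453 + 27/33)) = 1/(-501 - 330/(453 + (1/33)*27)) = 1/(-501 - 330/(453 + 9/11)) = 1/(-501 - 330/4992/11) = 1/(-501 - 330*11/4992) = 1/(-501 - 605/832) = 1/(-417437/832) = -832/417437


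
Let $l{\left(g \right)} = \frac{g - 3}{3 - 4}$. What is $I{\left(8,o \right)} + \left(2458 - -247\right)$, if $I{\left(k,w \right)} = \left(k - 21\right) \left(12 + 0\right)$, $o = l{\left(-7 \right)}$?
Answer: $2549$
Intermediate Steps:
$l{\left(g \right)} = 3 - g$ ($l{\left(g \right)} = \frac{-3 + g}{-1} = \left(-3 + g\right) \left(-1\right) = 3 - g$)
$o = 10$ ($o = 3 - -7 = 3 + 7 = 10$)
$I{\left(k,w \right)} = -252 + 12 k$ ($I{\left(k,w \right)} = \left(-21 + k\right) 12 = -252 + 12 k$)
$I{\left(8,o \right)} + \left(2458 - -247\right) = \left(-252 + 12 \cdot 8\right) + \left(2458 - -247\right) = \left(-252 + 96\right) + \left(2458 + 247\right) = -156 + 2705 = 2549$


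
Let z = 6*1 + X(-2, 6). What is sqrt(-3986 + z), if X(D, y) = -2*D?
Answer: 2*I*sqrt(994) ≈ 63.056*I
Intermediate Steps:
z = 10 (z = 6*1 - 2*(-2) = 6 + 4 = 10)
sqrt(-3986 + z) = sqrt(-3986 + 10) = sqrt(-3976) = 2*I*sqrt(994)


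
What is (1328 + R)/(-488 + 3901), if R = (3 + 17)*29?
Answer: 1908/3413 ≈ 0.55904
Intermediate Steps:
R = 580 (R = 20*29 = 580)
(1328 + R)/(-488 + 3901) = (1328 + 580)/(-488 + 3901) = 1908/3413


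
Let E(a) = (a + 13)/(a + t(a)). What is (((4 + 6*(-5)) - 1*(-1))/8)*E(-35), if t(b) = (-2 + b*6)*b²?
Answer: -55/207788 ≈ -0.00026469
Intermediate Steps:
t(b) = b²*(-2 + 6*b) (t(b) = (-2 + 6*b)*b² = b²*(-2 + 6*b))
E(a) = (13 + a)/(a + a²*(-2 + 6*a)) (E(a) = (a + 13)/(a + a²*(-2 + 6*a)) = (13 + a)/(a + a²*(-2 + 6*a)))
(((4 + 6*(-5)) - 1*(-1))/8)*E(-35) = (((4 + 6*(-5)) - 1*(-1))/8)*((13 - 35)/((-35)*(1 + 2*(-35)*(-1 + 3*(-35))))) = (((4 - 30) + 1)*(⅛))*(-1/35*(-22)/(1 + 2*(-35)*(-1 - 105))) = ((-26 + 1)*(⅛))*(-1/35*(-22)/(1 + 2*(-35)*(-106))) = (-25*⅛)*(-1/35*(-22)/(1 + 7420)) = -(-5)*(-22)/(56*7421) = -25/8*22/259735 = -55/207788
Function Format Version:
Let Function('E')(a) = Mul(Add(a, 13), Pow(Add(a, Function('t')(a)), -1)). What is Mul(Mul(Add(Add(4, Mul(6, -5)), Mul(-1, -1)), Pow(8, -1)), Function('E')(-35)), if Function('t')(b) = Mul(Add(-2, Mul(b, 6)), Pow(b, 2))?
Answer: Rational(-55, 207788) ≈ -0.00026469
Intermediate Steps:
Function('t')(b) = Mul(Pow(b, 2), Add(-2, Mul(6, b))) (Function('t')(b) = Mul(Add(-2, Mul(6, b)), Pow(b, 2)) = Mul(Pow(b, 2), Add(-2, Mul(6, b))))
Function('E')(a) = Mul(Pow(Add(a, Mul(Pow(a, 2), Add(-2, Mul(6, a)))), -1), Add(13, a)) (Function('E')(a) = Mul(Add(a, 13), Pow(Add(a, Mul(Pow(a, 2), Add(-2, Mul(6, a)))), -1)) = Mul(Add(13, a), Pow(Add(a, Mul(Pow(a, 2), Add(-2, Mul(6, a)))), -1)) = Mul(Pow(Add(a, Mul(Pow(a, 2), Add(-2, Mul(6, a)))), -1), Add(13, a)))
Mul(Mul(Add(Add(4, Mul(6, -5)), Mul(-1, -1)), Pow(8, -1)), Function('E')(-35)) = Mul(Mul(Add(Add(4, Mul(6, -5)), Mul(-1, -1)), Pow(8, -1)), Mul(Pow(-35, -1), Pow(Add(1, Mul(2, -35, Add(-1, Mul(3, -35)))), -1), Add(13, -35))) = Mul(Mul(Add(Add(4, -30), 1), Rational(1, 8)), Mul(Rational(-1, 35), Pow(Add(1, Mul(2, -35, Add(-1, -105))), -1), -22)) = Mul(Mul(Add(-26, 1), Rational(1, 8)), Mul(Rational(-1, 35), Pow(Add(1, Mul(2, -35, -106)), -1), -22)) = Mul(Mul(-25, Rational(1, 8)), Mul(Rational(-1, 35), Pow(Add(1, 7420), -1), -22)) = Mul(Rational(-25, 8), Mul(Rational(-1, 35), Pow(7421, -1), -22)) = Mul(Rational(-25, 8), Mul(Rational(-1, 35), Rational(1, 7421), -22)) = Mul(Rational(-25, 8), Rational(22, 259735)) = Rational(-55, 207788)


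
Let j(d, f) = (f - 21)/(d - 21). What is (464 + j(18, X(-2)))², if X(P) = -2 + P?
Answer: 2007889/9 ≈ 2.2310e+5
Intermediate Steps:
j(d, f) = (-21 + f)/(-21 + d)
(464 + j(18, X(-2)))² = (464 + (-21 + (-2 - 2))/(-21 + 18))² = (464 + (-21 - 4)/(-3))² = (464 - ⅓*(-25))² = (464 + 25/3)² = (1417/3)² = 2007889/9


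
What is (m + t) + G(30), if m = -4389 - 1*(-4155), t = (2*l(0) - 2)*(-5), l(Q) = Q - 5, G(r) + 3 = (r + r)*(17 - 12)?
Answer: 123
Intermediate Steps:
G(r) = -3 + 10*r (G(r) = -3 + (r + r)*(17 - 12) = -3 + (2*r)*5 = -3 + 10*r)
l(Q) = -5 + Q
t = 60 (t = (2*(-5 + 0) - 2)*(-5) = (2*(-5) - 2)*(-5) = (-10 - 2)*(-5) = -12*(-5) = 60)
m = -234 (m = -4389 + 4155 = -234)
(m + t) + G(30) = (-234 + 60) + (-3 + 10*30) = -174 + (-3 + 300) = -174 + 297 = 123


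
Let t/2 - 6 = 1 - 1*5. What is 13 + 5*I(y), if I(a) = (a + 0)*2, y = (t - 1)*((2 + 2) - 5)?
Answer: -17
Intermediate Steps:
t = 4 (t = 12 + 2*(1 - 1*5) = 12 + 2*(1 - 5) = 12 + 2*(-4) = 12 - 8 = 4)
y = -3 (y = (4 - 1)*((2 + 2) - 5) = 3*(4 - 5) = 3*(-1) = -3)
I(a) = 2*a (I(a) = a*2 = 2*a)
13 + 5*I(y) = 13 + 5*(2*(-3)) = 13 + 5*(-6) = 13 - 30 = -17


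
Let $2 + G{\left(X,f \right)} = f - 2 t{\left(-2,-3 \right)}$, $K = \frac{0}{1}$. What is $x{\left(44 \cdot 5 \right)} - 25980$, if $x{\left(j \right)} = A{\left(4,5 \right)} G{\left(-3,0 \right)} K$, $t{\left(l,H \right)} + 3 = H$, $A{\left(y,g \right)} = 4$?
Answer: $-25980$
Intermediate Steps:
$t{\left(l,H \right)} = -3 + H$
$K = 0$ ($K = 0 \cdot 1 = 0$)
$G{\left(X,f \right)} = 10 + f$ ($G{\left(X,f \right)} = -2 + \left(f - 2 \left(-3 - 3\right)\right) = -2 + \left(f - -12\right) = -2 + \left(f + 12\right) = -2 + \left(12 + f\right) = 10 + f$)
$x{\left(j \right)} = 0$ ($x{\left(j \right)} = 4 \left(10 + 0\right) 0 = 4 \cdot 10 \cdot 0 = 40 \cdot 0 = 0$)
$x{\left(44 \cdot 5 \right)} - 25980 = 0 - 25980 = -25980$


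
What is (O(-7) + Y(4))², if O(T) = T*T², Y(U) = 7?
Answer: 112896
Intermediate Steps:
O(T) = T³
(O(-7) + Y(4))² = ((-7)³ + 7)² = (-343 + 7)² = (-336)² = 112896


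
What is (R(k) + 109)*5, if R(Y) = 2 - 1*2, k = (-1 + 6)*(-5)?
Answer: 545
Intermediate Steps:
k = -25 (k = 5*(-5) = -25)
R(Y) = 0 (R(Y) = 2 - 2 = 0)
(R(k) + 109)*5 = (0 + 109)*5 = 109*5 = 545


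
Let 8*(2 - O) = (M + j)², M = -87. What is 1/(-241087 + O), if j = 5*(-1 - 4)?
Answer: -1/242653 ≈ -4.1211e-6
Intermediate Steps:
j = -25 (j = 5*(-5) = -25)
O = -1566 (O = 2 - (-87 - 25)²/8 = 2 - ⅛*(-112)² = 2 - ⅛*12544 = 2 - 1568 = -1566)
1/(-241087 + O) = 1/(-241087 - 1566) = 1/(-242653) = -1/242653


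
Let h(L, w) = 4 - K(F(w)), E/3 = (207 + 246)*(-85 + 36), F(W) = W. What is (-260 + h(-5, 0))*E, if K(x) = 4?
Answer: 17313660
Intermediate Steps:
E = -66591 (E = 3*((207 + 246)*(-85 + 36)) = 3*(453*(-49)) = 3*(-22197) = -66591)
h(L, w) = 0 (h(L, w) = 4 - 1*4 = 4 - 4 = 0)
(-260 + h(-5, 0))*E = (-260 + 0)*(-66591) = -260*(-66591) = 17313660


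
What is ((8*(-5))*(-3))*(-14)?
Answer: -1680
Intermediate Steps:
((8*(-5))*(-3))*(-14) = -40*(-3)*(-14) = 120*(-14) = -1680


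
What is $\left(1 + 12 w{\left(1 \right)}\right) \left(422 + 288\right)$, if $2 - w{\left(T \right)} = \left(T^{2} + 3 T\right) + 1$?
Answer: $-24850$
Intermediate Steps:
$w{\left(T \right)} = 1 - T^{2} - 3 T$ ($w{\left(T \right)} = 2 - \left(\left(T^{2} + 3 T\right) + 1\right) = 2 - \left(1 + T^{2} + 3 T\right) = 1 - T^{2} - 3 T$)
$\left(1 + 12 w{\left(1 \right)}\right) \left(422 + 288\right) = \left(1 + 12 \left(1 - 1^{2} - 3\right)\right) \left(422 + 288\right) = \left(1 + 12 \left(1 - 1 - 3\right)\right) 710 = \left(1 + 12 \left(-3\right)\right) 710 = \left(1 - 36\right) 710 = \left(-35\right) 710 = -24850$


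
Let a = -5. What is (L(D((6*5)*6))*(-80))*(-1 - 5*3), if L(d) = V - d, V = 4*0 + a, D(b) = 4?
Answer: -11520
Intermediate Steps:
V = -5 (V = 4*0 - 5 = 0 - 5 = -5)
L(d) = -5 - d
(L(D((6*5)*6))*(-80))*(-1 - 5*3) = ((-5 - 1*4)*(-80))*(-1 - 5*3) = ((-5 - 4)*(-80))*(-1 - 15) = -9*(-80)*(-16) = 720*(-16) = -11520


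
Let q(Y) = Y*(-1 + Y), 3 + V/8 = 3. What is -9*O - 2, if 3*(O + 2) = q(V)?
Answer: 16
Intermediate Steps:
V = 0 (V = -24 + 8*3 = -24 + 24 = 0)
O = -2 (O = -2 + (0*(-1 + 0))/3 = -2 + (0*(-1))/3 = -2 + (⅓)*0 = -2 + 0 = -2)
-9*O - 2 = -9*(-2) - 2 = 18 - 2 = 16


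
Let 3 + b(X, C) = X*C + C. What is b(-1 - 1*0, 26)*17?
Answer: -51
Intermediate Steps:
b(X, C) = -3 + C + C*X (b(X, C) = -3 + (X*C + C) = -3 + (C*X + C) = -3 + (C + C*X) = -3 + C + C*X)
b(-1 - 1*0, 26)*17 = (-3 + 26 + 26*(-1 - 1*0))*17 = (-3 + 26 + 26*(-1 + 0))*17 = (-3 + 26 + 26*(-1))*17 = (-3 + 26 - 26)*17 = -3*17 = -51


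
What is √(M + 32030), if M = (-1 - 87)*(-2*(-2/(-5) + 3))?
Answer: √815710/5 ≈ 180.63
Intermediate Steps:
M = 2992/5 (M = -(-176)*(-2*(-⅕) + 3) = -(-176)*(⅖ + 3) = -(-176)*17/5 = -88*(-34/5) = 2992/5 ≈ 598.40)
√(M + 32030) = √(2992/5 + 32030) = √(163142/5) = √815710/5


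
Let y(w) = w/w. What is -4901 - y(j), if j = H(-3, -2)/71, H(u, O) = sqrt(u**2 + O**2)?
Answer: -4902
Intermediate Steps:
H(u, O) = sqrt(O**2 + u**2)
j = sqrt(13)/71 (j = sqrt((-2)**2 + (-3)**2)/71 = sqrt(4 + 9)*(1/71) = sqrt(13)*(1/71) = sqrt(13)/71 ≈ 0.050782)
y(w) = 1
-4901 - y(j) = -4901 - 1*1 = -4901 - 1 = -4902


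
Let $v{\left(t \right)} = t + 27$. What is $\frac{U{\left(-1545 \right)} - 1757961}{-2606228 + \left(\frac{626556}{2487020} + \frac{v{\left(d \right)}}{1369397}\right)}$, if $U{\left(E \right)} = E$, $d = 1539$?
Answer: $\frac{1498095193714322910}{2219019009537200567} \approx 0.67512$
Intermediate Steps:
$v{\left(t \right)} = 27 + t$
$\frac{U{\left(-1545 \right)} - 1757961}{-2606228 + \left(\frac{626556}{2487020} + \frac{v{\left(d \right)}}{1369397}\right)} = \frac{-1545 - 1757961}{-2606228 + \left(\frac{626556}{2487020} + \frac{27 + 1539}{1369397}\right)} = - \frac{1759506}{-2606228 + \left(626556 \cdot \frac{1}{2487020} + 1566 \cdot \frac{1}{1369397}\right)} = - \frac{1759506}{-2606228 + \left(\frac{156639}{621755} + \frac{1566}{1369397}\right)} = - \frac{1759506}{-2606228 + \frac{215474645013}{851429431735}} = - \frac{1759506}{- \frac{2219019009537200567}{851429431735}} = \left(-1759506\right) \left(- \frac{851429431735}{2219019009537200567}\right) = \frac{1498095193714322910}{2219019009537200567}$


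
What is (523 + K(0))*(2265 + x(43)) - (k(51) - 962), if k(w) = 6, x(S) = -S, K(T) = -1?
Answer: 1160840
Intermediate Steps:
(523 + K(0))*(2265 + x(43)) - (k(51) - 962) = (523 - 1)*(2265 - 1*43) - (6 - 962) = 522*(2265 - 43) - 1*(-956) = 522*2222 + 956 = 1159884 + 956 = 1160840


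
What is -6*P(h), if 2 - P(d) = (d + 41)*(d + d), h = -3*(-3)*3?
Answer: 22020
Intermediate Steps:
h = 27 (h = 9*3 = 27)
P(d) = 2 - 2*d*(41 + d) (P(d) = 2 - (d + 41)*(d + d) = 2 - (41 + d)*2*d = 2 - 2*d*(41 + d))
-6*P(h) = -6*(2 - 82*27 - 2*27**2) = -6*(2 - 2214 - 2*729) = -6*(2 - 2214 - 1458) = -6*(-3670) = 22020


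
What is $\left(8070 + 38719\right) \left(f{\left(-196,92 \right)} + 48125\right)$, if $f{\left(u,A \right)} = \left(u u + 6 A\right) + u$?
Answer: $4065823733$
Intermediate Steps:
$f{\left(u,A \right)} = u + u^{2} + 6 A$ ($f{\left(u,A \right)} = \left(u^{2} + 6 A\right) + u = u + u^{2} + 6 A$)
$\left(8070 + 38719\right) \left(f{\left(-196,92 \right)} + 48125\right) = \left(8070 + 38719\right) \left(\left(-196 + \left(-196\right)^{2} + 6 \cdot 92\right) + 48125\right) = 46789 \left(\left(-196 + 38416 + 552\right) + 48125\right) = 46789 \left(38772 + 48125\right) = 46789 \cdot 86897 = 4065823733$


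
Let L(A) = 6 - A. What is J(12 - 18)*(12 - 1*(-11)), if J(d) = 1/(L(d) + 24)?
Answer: 23/36 ≈ 0.63889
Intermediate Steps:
J(d) = 1/(30 - d) (J(d) = 1/((6 - d) + 24) = 1/(30 - d))
J(12 - 18)*(12 - 1*(-11)) = (-1/(-30 + (12 - 18)))*(12 - 1*(-11)) = (-1/(-30 - 6))*(12 + 11) = -1/(-36)*23 = -1*(-1/36)*23 = (1/36)*23 = 23/36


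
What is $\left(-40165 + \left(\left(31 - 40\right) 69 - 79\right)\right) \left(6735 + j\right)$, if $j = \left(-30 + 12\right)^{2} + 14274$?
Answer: $-871773045$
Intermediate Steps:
$j = 14598$ ($j = \left(-18\right)^{2} + 14274 = 324 + 14274 = 14598$)
$\left(-40165 + \left(\left(31 - 40\right) 69 - 79\right)\right) \left(6735 + j\right) = \left(-40165 + \left(\left(31 - 40\right) 69 - 79\right)\right) \left(6735 + 14598\right) = \left(-40165 + \left(\left(31 - 40\right) 69 - 79\right)\right) 21333 = \left(-40165 - 700\right) 21333 = \left(-40865\right) 21333 = -871773045$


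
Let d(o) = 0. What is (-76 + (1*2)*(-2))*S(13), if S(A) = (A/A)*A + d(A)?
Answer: -1040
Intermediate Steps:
S(A) = A (S(A) = (A/A)*A + 0 = 1*A + 0 = A + 0 = A)
(-76 + (1*2)*(-2))*S(13) = (-76 + (1*2)*(-2))*13 = (-76 + 2*(-2))*13 = (-76 - 4)*13 = -80*13 = -1040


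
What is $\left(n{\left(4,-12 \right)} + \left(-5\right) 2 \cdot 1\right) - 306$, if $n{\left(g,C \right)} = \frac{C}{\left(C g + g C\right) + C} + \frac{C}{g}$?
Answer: $- \frac{2870}{9} \approx -318.89$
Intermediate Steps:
$n{\left(g,C \right)} = \frac{C}{g} + \frac{C}{C + 2 C g}$ ($n{\left(g,C \right)} = \frac{C}{\left(C g + C g\right) + C} + \frac{C}{g} = \frac{C}{2 C g + C} + \frac{C}{g} = \frac{C}{C + 2 C g} + \frac{C}{g} = \frac{C}{g} + \frac{C}{C + 2 C g}$)
$\left(n{\left(4,-12 \right)} + \left(-5\right) 2 \cdot 1\right) - 306 = \left(\frac{-12 + 4 + 2 \left(-12\right) 4}{4 \left(1 + 2 \cdot 4\right)} + \left(-5\right) 2 \cdot 1\right) - 306 = \left(\frac{-12 + 4 - 96}{4 \left(1 + 8\right)} - 10\right) - 306 = \left(\frac{1}{4} \cdot \frac{1}{9} \left(-104\right) - 10\right) - 306 = \left(- \frac{26}{9} - 10\right) - 306 = - \frac{116}{9} - 306 = - \frac{2870}{9}$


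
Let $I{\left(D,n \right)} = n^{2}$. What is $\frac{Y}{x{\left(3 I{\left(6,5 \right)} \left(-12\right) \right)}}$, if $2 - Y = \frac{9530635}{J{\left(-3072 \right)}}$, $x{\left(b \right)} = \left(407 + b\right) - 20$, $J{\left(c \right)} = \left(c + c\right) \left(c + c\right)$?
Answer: $- \frac{65966837}{19365101568} \approx -0.0034065$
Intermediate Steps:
$J{\left(c \right)} = 4 c^{2}$ ($J{\left(c \right)} = 2 c 2 c = 4 c^{2}$)
$x{\left(b \right)} = 387 + b$
$Y = \frac{65966837}{37748736}$ ($Y = 2 - \frac{9530635}{4 \left(-3072\right)^{2}} = 2 - \frac{9530635}{4 \cdot 9437184} = 2 - \frac{9530635}{37748736} = \frac{65966837}{37748736} \approx 1.7475$)
$\frac{Y}{x{\left(3 I{\left(6,5 \right)} \left(-12\right) \right)}} = \frac{65966837}{37748736 \left(387 + 3 \cdot 5^{2} \left(-12\right)\right)} = \frac{65966837}{37748736 \left(387 + 3 \cdot 25 \left(-12\right)\right)} = \frac{65966837}{37748736 \left(387 + 75 \left(-12\right)\right)} = \frac{65966837}{37748736 \left(387 - 900\right)} = \frac{65966837}{37748736 \left(-513\right)} = \frac{65966837}{37748736} \left(- \frac{1}{513}\right) = - \frac{65966837}{19365101568}$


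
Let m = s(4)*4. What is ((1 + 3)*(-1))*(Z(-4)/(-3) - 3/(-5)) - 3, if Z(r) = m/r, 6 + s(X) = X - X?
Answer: 13/5 ≈ 2.6000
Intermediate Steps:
s(X) = -6 (s(X) = -6 + (X - X) = -6 + 0 = -6)
m = -24 (m = -6*4 = -24)
Z(r) = -24/r
((1 + 3)*(-1))*(Z(-4)/(-3) - 3/(-5)) - 3 = ((1 + 3)*(-1))*(-24/(-4)/(-3) - 3/(-5)) - 3 = (4*(-1))*(-24*(-¼)*(-⅓) - 3*(-⅕)) - 3 = -4*(6*(-⅓) + ⅗) - 3 = -4*(-2 + ⅗) - 3 = -4*(-7/5) - 3 = 28/5 - 3 = 13/5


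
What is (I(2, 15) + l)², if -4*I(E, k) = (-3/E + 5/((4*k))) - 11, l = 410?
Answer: 393189241/2304 ≈ 1.7066e+5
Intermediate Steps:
I(E, k) = 11/4 - 5/(16*k) + 3/(4*E) (I(E, k) = -((-3/E + 5/((4*k))) - 11)/4 = -((-3/E + 5*(1/(4*k))) - 11)/4 = -((-3/E + 5/(4*k)) - 11)/4 = -(-11 - 3/E + 5/(4*k))/4 = 11/4 - 5/(16*k) + 3/(4*E))
(I(2, 15) + l)² = ((11/4 - 5/16/15 + (¾)/2) + 410)² = ((11/4 - 5/16*1/15 + (¾)*(½)) + 410)² = ((11/4 - 1/48 + 3/8) + 410)² = (149/48 + 410)² = (19829/48)² = 393189241/2304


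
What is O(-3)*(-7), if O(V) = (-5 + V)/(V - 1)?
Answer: -14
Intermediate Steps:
O(V) = (-5 + V)/(-1 + V)
O(-3)*(-7) = ((-5 - 3)/(-1 - 3))*(-7) = (-8/(-4))*(-7) = -1/4*(-8)*(-7) = 2*(-7) = -14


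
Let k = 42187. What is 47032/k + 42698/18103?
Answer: 2652720822/763711261 ≈ 3.4735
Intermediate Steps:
47032/k + 42698/18103 = 47032/42187 + 42698/18103 = 2652720822/763711261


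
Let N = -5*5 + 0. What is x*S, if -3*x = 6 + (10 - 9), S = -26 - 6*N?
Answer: -868/3 ≈ -289.33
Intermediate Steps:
N = -25 (N = -25 + 0 = -25)
S = 124 (S = -26 - 6*(-25) = -26 + 150 = 124)
x = -7/3 (x = -(6 + (10 - 9))/3 = -(6 + 1)/3 = -⅓*7 = -7/3 ≈ -2.3333)
x*S = -7/3*124 = -868/3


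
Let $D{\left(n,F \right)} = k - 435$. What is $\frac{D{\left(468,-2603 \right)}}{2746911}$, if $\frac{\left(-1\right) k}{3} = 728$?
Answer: $- \frac{873}{915637} \approx -0.00095343$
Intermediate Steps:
$k = -2184$ ($k = \left(-3\right) 728 = -2184$)
$D{\left(n,F \right)} = -2619$ ($D{\left(n,F \right)} = -2184 - 435 = -2619$)
$\frac{D{\left(468,-2603 \right)}}{2746911} = - \frac{2619}{2746911} = \left(-2619\right) \frac{1}{2746911} = - \frac{873}{915637}$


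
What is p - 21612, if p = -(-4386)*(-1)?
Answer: -25998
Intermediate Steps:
p = -4386 (p = -1462*3 = -4386)
p - 21612 = -4386 - 21612 = -25998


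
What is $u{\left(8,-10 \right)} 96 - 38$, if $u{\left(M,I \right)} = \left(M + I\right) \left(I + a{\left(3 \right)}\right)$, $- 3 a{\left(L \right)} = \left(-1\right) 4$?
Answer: $1626$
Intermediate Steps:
$a{\left(L \right)} = \frac{4}{3}$ ($a{\left(L \right)} = - \frac{\left(-1\right) 4}{3} = \left(- \frac{1}{3}\right) \left(-4\right) = \frac{4}{3}$)
$u{\left(M,I \right)} = \left(\frac{4}{3} + I\right) \left(I + M\right)$ ($u{\left(M,I \right)} = \left(M + I\right) \left(I + \frac{4}{3}\right) = \left(I + M\right) \left(\frac{4}{3} + I\right) = \left(\frac{4}{3} + I\right) \left(I + M\right)$)
$u{\left(8,-10 \right)} 96 - 38 = \left(\left(-10\right)^{2} + \frac{4}{3} \left(-10\right) + \frac{4}{3} \cdot 8 - 80\right) 96 - 38 = \left(100 - \frac{40}{3} + \frac{32}{3} - 80\right) 96 - 38 = \frac{52}{3} \cdot 96 - 38 = 1664 - 38 = 1626$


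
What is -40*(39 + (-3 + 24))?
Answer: -2400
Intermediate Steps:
-40*(39 + (-3 + 24)) = -40*(39 + 21) = -40*60 = -2400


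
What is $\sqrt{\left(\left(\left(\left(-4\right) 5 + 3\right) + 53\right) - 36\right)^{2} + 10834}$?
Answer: $\sqrt{10834} \approx 104.09$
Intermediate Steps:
$\sqrt{\left(\left(\left(\left(-4\right) 5 + 3\right) + 53\right) - 36\right)^{2} + 10834} = \sqrt{\left(\left(\left(-20 + 3\right) + 53\right) - 36\right)^{2} + 10834} = \sqrt{\left(\left(-17 + 53\right) - 36\right)^{2} + 10834} = \sqrt{\left(36 - 36\right)^{2} + 10834} = \sqrt{0^{2} + 10834} = \sqrt{0 + 10834} = \sqrt{10834}$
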